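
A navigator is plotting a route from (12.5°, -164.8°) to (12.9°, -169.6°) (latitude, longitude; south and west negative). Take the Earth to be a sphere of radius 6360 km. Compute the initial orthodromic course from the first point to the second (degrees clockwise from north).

275.4°

θ = atan2( sin Δλ·cos φ₂ ,  cos φ₁ sin φ₂ − sin φ₁ cos φ₂ cos Δλ )
  = atan2(-0.0816, +0.0077) = 275.41°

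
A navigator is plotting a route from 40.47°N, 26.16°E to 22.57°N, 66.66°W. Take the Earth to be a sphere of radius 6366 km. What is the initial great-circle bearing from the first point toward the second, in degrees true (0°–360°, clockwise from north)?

289.2°

θ = atan2( sin Δλ·cos φ₂ ,  cos φ₁ sin φ₂ − sin φ₁ cos φ₂ cos Δλ )
  = atan2(-0.9223, +0.3215) = 289.22°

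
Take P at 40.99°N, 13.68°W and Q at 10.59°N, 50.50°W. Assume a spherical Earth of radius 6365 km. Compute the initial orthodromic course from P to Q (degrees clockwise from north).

237.4°

N = sin Δλ·cos φ₂ = -0.5891;  D = cos φ₁ sin φ₂ − sin φ₁ cos φ₂ cos Δλ = -0.3774
initial course = atan2(N, D) = 237.35°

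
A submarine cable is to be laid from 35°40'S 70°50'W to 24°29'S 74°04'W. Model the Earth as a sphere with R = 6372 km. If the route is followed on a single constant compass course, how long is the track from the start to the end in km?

1282 km

Δψ = ln[tan(π/4+φ₂/2)/tan(π/4+φ₁/2)] = +0.2262;  Δφ = +0.1952 rad,  Δλ = -0.0564 rad
q = Δφ/Δψ = 0.8631
d = R·√(Δφ² + q²Δλ²) = 6372·0.20117 = 1282 km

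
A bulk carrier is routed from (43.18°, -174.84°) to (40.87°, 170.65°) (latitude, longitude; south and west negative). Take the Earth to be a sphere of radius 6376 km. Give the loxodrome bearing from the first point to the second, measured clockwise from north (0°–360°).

257.9°

Δψ = ln[tan(π/4+φ₂/2)/tan(π/4+φ₁/2)] = -0.0543
Δλ = -0.2532 rad (taken the short way round)
course = atan2(Δλ, Δψ) = 257.90°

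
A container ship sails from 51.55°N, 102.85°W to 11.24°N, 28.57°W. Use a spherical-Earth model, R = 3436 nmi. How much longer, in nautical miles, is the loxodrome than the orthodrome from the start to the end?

Great circle: cos σ = sin φ₁ sin φ₂ + cos φ₁ cos φ₂ cos Δλ,  σ = 1.2473 rad → d_gc = 4285.7 nmi
Rhumb line: Δψ = -0.8560, q = Δφ/Δψ = 0.8219, d_rh = R√(Δφ²+q²Δλ²) = 4387.1 nmi
Excess = 4387.1 − 4285.7 = 101.4 ≈ 101 nmi

101 nmi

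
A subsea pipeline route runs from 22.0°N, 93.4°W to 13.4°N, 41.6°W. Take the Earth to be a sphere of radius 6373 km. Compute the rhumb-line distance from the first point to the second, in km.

5566 km

Rhumb course C = atan2(Δλ, Δψ) with Δψ = ln[tan(π/4+φ₂/2)/tan(π/4+φ₁/2)] = -0.1577, Δλ = +0.9041 → C = 99.90°
d = R·|Δφ| / |cos C| = 6373·0.15010 / 0.17187 = 5566 km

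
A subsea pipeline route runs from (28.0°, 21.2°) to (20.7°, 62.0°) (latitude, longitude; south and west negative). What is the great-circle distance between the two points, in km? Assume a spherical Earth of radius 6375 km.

4195 km

cos σ = sin φ₁ sin φ₂ + cos φ₁ cos φ₂ cos Δλ
      = sin(28.00°)sin(20.70°) + cos(28.00°)cos(20.70°)cos(40.80°) = 0.7912
σ = 37.704° → d = Rσ = 6375·0.65805 = 4195 km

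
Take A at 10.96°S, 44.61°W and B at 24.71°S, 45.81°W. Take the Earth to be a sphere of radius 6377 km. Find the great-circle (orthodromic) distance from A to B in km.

1536 km

cos σ = sin φ₁ sin φ₂ + cos φ₁ cos φ₂ cos Δλ
      = sin(-10.96°)sin(-24.71°) + cos(-10.96°)cos(-24.71°)cos(-1.20°) = 0.9711
σ = 13.797° → d = Rσ = 6377·0.24080 = 1536 km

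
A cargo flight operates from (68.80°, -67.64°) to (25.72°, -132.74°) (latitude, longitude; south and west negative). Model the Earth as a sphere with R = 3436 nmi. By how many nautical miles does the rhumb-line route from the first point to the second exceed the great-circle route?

112 nmi

Great circle: cos σ = sin φ₁ sin φ₂ + cos φ₁ cos φ₂ cos Δλ,  σ = 0.9982 rad → d_gc = 3429.98 nmi
Rhumb line: Δψ = -1.2111, q = Δφ/Δψ = 0.6208, d_rh = R√(Δφ²+q²Δλ²) = 3542.45 nmi
Excess = 3542.45 − 3429.98 = 112.47 ≈ 112 nmi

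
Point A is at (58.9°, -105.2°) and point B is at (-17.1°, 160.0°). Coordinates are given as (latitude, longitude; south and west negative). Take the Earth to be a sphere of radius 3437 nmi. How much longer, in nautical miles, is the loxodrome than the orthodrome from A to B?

175 nmi

Great circle: cos σ = sin φ₁ sin φ₂ + cos φ₁ cos φ₂ cos Δλ,  σ = 1.8683 rad → d_gc = 6421.2 nmi
Rhumb line: Δψ = -1.5822, q = Δφ/Δψ = 0.8384, d_rh = R√(Δφ²+q²Δλ²) = 6596.6 nmi
Excess = 6596.6 − 6421.2 = 175.4 ≈ 175 nmi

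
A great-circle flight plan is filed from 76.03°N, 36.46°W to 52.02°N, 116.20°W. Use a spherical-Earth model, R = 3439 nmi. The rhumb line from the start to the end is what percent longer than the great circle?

6.9%

Great circle: σ = 0.6577 rad → d_gc = Rσ = 2262.0 nmi
Rhumb: Δφ = -0.4191, Δλ = -1.3917, Δψ = -1.0328, q = Δφ/Δψ = 0.4058 → d_rh = R√(Δφ²+q²Δλ²) = 2418.3 nmi
Excess = (2418.3 − 2262.0) / 2262.0 = 156.3 / 2262.0 = 6.91% ≈ 6.9%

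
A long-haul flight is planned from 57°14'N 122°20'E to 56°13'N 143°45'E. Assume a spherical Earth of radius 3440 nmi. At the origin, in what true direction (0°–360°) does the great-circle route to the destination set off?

θ = atan2( sin Δλ·cos φ₂ ,  cos φ₁ sin φ₂ − sin φ₁ cos φ₂ cos Δλ )
  = atan2(+0.2030, +0.0145) = 85.90°

85.9°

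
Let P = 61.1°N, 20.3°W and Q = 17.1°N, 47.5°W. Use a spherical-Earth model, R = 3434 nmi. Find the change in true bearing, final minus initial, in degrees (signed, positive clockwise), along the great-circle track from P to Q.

-18.7°

Initial bearing θ₁ = atan2(sin Δλ cos φ₂, cos φ₁ sin φ₂ − sin φ₁ cos φ₂ cos Δλ) = 215.96°
Final bearing θ₂ = (initial bearing from the destination back to the start) + 180° = 197.27°
Δθ = θ₂ − θ₁ = -18.7°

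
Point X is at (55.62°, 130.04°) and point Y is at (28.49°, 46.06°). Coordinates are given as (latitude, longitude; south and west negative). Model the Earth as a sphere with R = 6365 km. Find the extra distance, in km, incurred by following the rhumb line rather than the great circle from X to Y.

338 km

Great circle: cos σ = sin φ₁ sin φ₂ + cos φ₁ cos φ₂ cos Δλ,  σ = 1.1088 rad → d_gc = 7057.58 km
Rhumb line: Δψ = -0.6541, q = Δφ/Δψ = 0.7239, d_rh = R√(Δφ²+q²Δλ²) = 7395.12 km
Excess = 7395.12 − 7057.58 = 337.54 ≈ 338 km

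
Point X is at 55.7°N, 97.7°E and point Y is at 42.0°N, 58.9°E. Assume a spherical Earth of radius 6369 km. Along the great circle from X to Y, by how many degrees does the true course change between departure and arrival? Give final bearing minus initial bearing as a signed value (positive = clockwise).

-29.9°

Initial bearing θ₁ = atan2(sin Δλ cos φ₂, cos φ₁ sin φ₂ − sin φ₁ cos φ₂ cos Δλ) = 257.72°
Final bearing θ₂ = (initial bearing from the destination back to the start) + 180° = 227.81°
Δθ = θ₂ − θ₁ = -29.9°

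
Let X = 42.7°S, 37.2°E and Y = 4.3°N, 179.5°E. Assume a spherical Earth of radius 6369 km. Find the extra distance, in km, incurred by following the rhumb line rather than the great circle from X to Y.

Great circle: cos σ = sin φ₁ sin φ₂ + cos φ₁ cos φ₂ cos Δλ,  σ = 2.2532 rad → d_gc = 14350.9 km
Rhumb line: Δψ = +0.9008, q = Δφ/Δψ = 0.9106, d_rh = R√(Δφ²+q²Δλ²) = 15322.5 km
Excess = 15322.5 − 14350.9 = 971.6 ≈ 972 km

972 km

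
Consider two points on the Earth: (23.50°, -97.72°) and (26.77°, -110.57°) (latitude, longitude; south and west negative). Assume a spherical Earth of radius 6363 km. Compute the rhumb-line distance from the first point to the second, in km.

Δψ = ln[tan(π/4+φ₂/2)/tan(π/4+φ₁/2)] = +0.0631;  Δφ = +0.0571 rad,  Δλ = -0.2243 rad
q = Δφ/Δψ = 0.9051
d = R·√(Δφ² + q²Δλ²) = 6363·0.21087 = 1342 km

1342 km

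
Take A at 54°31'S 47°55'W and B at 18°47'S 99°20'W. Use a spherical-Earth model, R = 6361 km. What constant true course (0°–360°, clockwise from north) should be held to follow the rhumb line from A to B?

311.9°

Δψ = ln[tan(π/4+φ₂/2)/tan(π/4+φ₁/2)] = +0.8057
Δλ = -0.8974 rad (taken the short way round)
course = atan2(Δλ, Δψ) = 311.92°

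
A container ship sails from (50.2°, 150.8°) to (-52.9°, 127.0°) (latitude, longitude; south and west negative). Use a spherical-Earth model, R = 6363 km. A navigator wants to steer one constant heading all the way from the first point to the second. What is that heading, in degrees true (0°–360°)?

Meridional parts: M(φ₁)=+1.0161, M(φ₂)=-1.0919 → ΔM = -2.1081;  Δλ = -0.4154 rad
tan C = Δλ / ΔM = +0.1970 → C = 191.15°

191.1°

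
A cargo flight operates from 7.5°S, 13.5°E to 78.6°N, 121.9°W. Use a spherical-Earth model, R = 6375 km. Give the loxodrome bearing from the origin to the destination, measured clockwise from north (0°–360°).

Δψ = ln[tan(π/4+φ₂/2)/tan(π/4+φ₁/2)] = +2.4357
Δλ = -2.3632 rad (taken the short way round)
course = atan2(Δλ, Δψ) = 315.87°

315.9°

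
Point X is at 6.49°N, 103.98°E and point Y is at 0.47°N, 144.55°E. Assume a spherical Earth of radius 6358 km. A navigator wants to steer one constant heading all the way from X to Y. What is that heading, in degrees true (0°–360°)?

98.5°

Δψ = ln[tan(π/4+φ₂/2)/tan(π/4+φ₁/2)] = -0.1053
Δλ = +0.7081 rad (taken the short way round)
course = atan2(Δλ, Δψ) = 98.46°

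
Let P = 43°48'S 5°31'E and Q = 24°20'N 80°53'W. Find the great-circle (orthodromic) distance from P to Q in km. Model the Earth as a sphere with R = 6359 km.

11555 km

Haversine: a = sin²(Δφ/2)+cos φ₁ cos φ₂ sin²(Δλ/2) = 0.62195;  σ = 2·atan2(√a,√(1−a))
σ = 104.117° → d = Rσ = 6359·1.81718 = 11555 km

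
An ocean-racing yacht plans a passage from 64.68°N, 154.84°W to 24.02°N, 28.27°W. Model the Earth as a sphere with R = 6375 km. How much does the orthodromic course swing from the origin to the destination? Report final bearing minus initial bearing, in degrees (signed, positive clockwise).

+112.0°

Initial bearing θ₁ = atan2(sin Δλ cos φ₂, cos φ₁ sin φ₂ − sin φ₁ cos φ₂ cos Δλ) = 47.76°
Final bearing θ₂ = (initial bearing from the destination back to the start) + 180° = 159.72°
Δθ = θ₂ − θ₁ = +112.0°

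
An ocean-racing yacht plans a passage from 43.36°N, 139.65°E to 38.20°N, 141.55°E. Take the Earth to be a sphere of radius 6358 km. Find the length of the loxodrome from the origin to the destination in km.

Rhumb course C = atan2(Δλ, Δψ) with Δψ = ln[tan(π/4+φ₂/2)/tan(π/4+φ₁/2)] = -0.1190, Δλ = +0.0332 → C = 164.43°
d = R·|Δφ| / |cos C| = 6358·0.09006 / 0.96332 = 594 km

594 km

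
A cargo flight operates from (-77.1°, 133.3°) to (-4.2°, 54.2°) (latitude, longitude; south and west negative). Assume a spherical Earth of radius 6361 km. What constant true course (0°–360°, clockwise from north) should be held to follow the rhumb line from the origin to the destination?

Meridional parts: M(φ₁)=-2.1799, M(φ₂)=-0.0734 → ΔM = +2.1065;  Δλ = -1.3806 rad
tan C = Δλ / ΔM = -0.6554 → C = 326.76°

326.8°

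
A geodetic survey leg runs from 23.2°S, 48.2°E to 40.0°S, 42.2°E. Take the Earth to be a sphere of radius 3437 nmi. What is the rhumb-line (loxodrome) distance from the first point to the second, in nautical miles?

1053 nmi

Rhumb course C = atan2(Δλ, Δψ) with Δψ = ln[tan(π/4+φ₂/2)/tan(π/4+φ₁/2)] = -0.3465, Δλ = -0.1047 → C = 196.82°
d = R·|Δφ| / |cos C| = 3437·0.29322 / 0.95723 = 1053 nmi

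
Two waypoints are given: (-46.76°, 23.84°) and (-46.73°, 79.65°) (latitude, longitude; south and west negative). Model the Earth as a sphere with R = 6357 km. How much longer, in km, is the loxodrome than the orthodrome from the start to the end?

Great circle: cos σ = sin φ₁ sin φ₂ + cos φ₁ cos φ₂ cos Δλ,  σ = 0.6529 rad → d_gc = 4150.72 km
Rhumb line: Δψ = +0.0008, q = Δφ/Δψ = 0.6852, d_rh = R√(Δφ²+q²Δλ²) = 4243.15 km
Excess = 4243.15 − 4150.72 = 92.43 ≈ 92 km

92 km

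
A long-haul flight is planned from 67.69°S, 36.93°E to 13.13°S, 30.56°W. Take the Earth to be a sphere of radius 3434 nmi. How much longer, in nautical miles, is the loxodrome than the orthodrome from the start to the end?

123 nmi

Great circle: cos σ = sin φ₁ sin φ₂ + cos φ₁ cos φ₂ cos Δλ,  σ = 1.2114 rad → d_gc = 4160.0 nmi
Rhumb line: Δψ = +1.3924, q = Δφ/Δψ = 0.6839, d_rh = R√(Δφ²+q²Δλ²) = 4283.2 nmi
Excess = 4283.2 − 4160.0 = 123.2 ≈ 123 nmi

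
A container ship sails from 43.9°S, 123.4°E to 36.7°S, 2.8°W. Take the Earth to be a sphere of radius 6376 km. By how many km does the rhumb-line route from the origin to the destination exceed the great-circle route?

Great circle: cos σ = sin φ₁ sin φ₂ + cos φ₁ cos φ₂ cos Δλ,  σ = 1.4975 rad → d_gc = 9548.3 km
Rhumb line: Δψ = +0.1650, q = Δφ/Δψ = 0.7614, d_rh = R√(Δφ²+q²Δλ²) = 10723.5 km
Excess = 10723.5 − 9548.3 = 1175.2 ≈ 1175 km

1175 km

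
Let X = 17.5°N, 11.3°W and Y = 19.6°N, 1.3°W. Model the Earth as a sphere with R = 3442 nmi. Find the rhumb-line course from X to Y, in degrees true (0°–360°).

Meridional parts: M(φ₁)=+0.3103, M(φ₂)=+0.3490 → ΔM = +0.0387;  Δλ = +0.1745 rad
tan C = Δλ / ΔM = +4.5142 → C = 77.51°

77.5°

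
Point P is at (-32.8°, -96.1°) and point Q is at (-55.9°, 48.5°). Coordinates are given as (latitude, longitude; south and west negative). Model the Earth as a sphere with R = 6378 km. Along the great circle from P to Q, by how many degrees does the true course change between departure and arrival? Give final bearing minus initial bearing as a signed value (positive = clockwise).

-131.8°

Initial bearing θ₁ = atan2(sin Δλ cos φ₂, cos φ₁ sin φ₂ − sin φ₁ cos φ₂ cos Δλ) = 161.01°
Final bearing θ₂ = (initial bearing from the destination back to the start) + 180° = 29.21°
Δθ = θ₂ − θ₁ = -131.8°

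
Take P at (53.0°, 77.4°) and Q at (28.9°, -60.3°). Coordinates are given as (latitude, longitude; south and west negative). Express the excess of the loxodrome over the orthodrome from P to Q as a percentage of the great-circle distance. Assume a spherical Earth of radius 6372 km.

Great circle: σ = 1.5745 rad → d_gc = Rσ = 10032.8 km
Rhumb: Δφ = -0.4206, Δλ = -2.4033, Δψ = -0.5676, q = Δφ/Δψ = 0.7411 → d_rh = R√(Δφ²+q²Δλ²) = 11661.2 km
Excess = (11661.2 − 10032.8) / 10032.8 = 1628.4 / 10032.8 = 16.23% ≈ 16.2%

16.2%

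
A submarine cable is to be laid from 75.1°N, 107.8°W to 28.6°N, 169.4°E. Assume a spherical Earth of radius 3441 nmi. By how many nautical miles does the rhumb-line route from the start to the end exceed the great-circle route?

222 nmi

Great circle: cos σ = sin φ₁ sin φ₂ + cos φ₁ cos φ₂ cos Δλ,  σ = 1.0577 rad → d_gc = 3639.5 nmi
Rhumb line: Δψ = -1.5131, q = Δφ/Δψ = 0.5364, d_rh = R√(Δφ²+q²Δλ²) = 3861.7 nmi
Excess = 3861.7 − 3639.5 = 222.2 ≈ 222 nmi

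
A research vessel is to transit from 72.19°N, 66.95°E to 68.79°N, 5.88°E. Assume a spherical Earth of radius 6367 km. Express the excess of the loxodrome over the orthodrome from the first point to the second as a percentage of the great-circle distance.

Great circle: σ = 0.3449 rad → d_gc = Rσ = 2195.9 km
Rhumb: Δφ = -0.0593, Δλ = -1.0659, Δψ = -0.1781, q = Δφ/Δψ = 0.3331 → d_rh = R√(Δφ²+q²Δλ²) = 2292.2 km
Excess = (2292.2 − 2195.9) / 2195.9 = 96.3 / 2195.9 = 4.39% ≈ 4.4%

4.4%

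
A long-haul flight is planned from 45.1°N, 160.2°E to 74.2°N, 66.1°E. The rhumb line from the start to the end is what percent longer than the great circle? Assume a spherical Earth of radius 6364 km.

Great circle: σ = 0.8395 rad → d_gc = Rσ = 5342.6 km
Rhumb: Δφ = +0.5079, Δλ = -1.6424, Δψ = +1.0912, q = Δφ/Δψ = 0.4655 → d_rh = R√(Δφ²+q²Δλ²) = 5840.8 km
Excess = (5840.8 − 5342.6) / 5342.6 = 498.2 / 5342.6 = 9.33% ≈ 9.3%

9.3%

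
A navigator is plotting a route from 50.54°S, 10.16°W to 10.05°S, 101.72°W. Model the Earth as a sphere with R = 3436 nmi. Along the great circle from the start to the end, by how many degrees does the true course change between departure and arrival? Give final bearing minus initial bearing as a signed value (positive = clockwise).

+57.8°

At departure: θ₁ = atan2(sin Δλ cos φ₂, cos φ₁ sin φ₂ − sin φ₁ cos φ₂ cos Δλ) = 262.38°
At arrival: θ₂ = atan2(sin Δλ cos φ₁, −cos φ₂ sin φ₁ + sin φ₂ cos φ₁ cos Δλ) = 320.23°
Δθ = θ₂ − θ₁ = +57.8°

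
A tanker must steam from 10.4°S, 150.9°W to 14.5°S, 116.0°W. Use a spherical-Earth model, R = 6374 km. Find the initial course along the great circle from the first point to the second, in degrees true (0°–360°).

100.5°

N = sin Δλ·cos φ₂ = +0.5539;  D = cos φ₁ sin φ₂ − sin φ₁ cos φ₂ cos Δλ = -0.1029
initial course = atan2(N, D) = 100.53°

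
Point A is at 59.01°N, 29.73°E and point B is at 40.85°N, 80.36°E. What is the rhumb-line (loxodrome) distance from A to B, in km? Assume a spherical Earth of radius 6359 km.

4090 km

Rhumb course C = atan2(Δλ, Δψ) with Δψ = ln[tan(π/4+φ₂/2)/tan(π/4+φ₁/2)] = -0.5005, Δλ = +0.8837 → C = 119.53°
d = R·|Δφ| / |cos C| = 6359·0.31695 / 0.49284 = 4090 km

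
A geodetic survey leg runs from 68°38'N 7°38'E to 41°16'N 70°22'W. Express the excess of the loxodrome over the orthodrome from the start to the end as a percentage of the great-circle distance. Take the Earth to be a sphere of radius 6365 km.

5.7%

Great circle: σ = 0.8350 rad → d_gc = Rσ = 5314.9 km
Rhumb: Δφ = -0.4776, Δλ = -1.3614, Δψ = -0.8758, q = Δφ/Δψ = 0.5454 → d_rh = R√(Δφ²+q²Δλ²) = 5619.1 km
Excess = (5619.1 − 5314.9) / 5314.9 = 304.2 / 5314.9 = 5.72% ≈ 5.7%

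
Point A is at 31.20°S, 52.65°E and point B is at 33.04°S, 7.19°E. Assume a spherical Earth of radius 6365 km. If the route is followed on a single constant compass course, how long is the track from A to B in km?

4282 km

Δψ = ln[tan(π/4+φ₂/2)/tan(π/4+φ₁/2)] = -0.0379;  Δφ = -0.0321 rad,  Δλ = -0.7934 rad
q = Δφ/Δψ = 0.8469
d = R·√(Δφ² + q²Δλ²) = 6365·0.67270 = 4282 km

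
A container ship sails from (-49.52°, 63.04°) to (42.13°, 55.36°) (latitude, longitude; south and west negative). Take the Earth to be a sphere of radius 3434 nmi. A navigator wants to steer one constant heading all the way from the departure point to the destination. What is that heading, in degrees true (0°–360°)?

355.8°

Meridional parts: M(φ₁)=-0.9977, M(φ₂)=+0.8122 → ΔM = +1.8099;  Δλ = -0.1340 rad
tan C = Δλ / ΔM = -0.0741 → C = 355.76°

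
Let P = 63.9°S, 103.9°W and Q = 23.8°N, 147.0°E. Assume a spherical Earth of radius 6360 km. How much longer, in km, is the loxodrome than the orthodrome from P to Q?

Great circle: cos σ = sin φ₁ sin φ₂ + cos φ₁ cos φ₂ cos Δλ,  σ = 2.0876 rad → d_gc = 13277.17 km
Rhumb line: Δψ = +1.8898, q = Δφ/Δψ = 0.8100, d_rh = R√(Δφ²+q²Δλ²) = 13819.65 km
Excess = 13819.65 − 13277.17 = 542.48 ≈ 542 km

542 km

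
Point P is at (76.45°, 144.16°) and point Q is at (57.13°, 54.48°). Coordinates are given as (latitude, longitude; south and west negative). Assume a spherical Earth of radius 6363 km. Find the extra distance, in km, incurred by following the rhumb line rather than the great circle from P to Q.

Great circle: cos σ = sin φ₁ sin φ₂ + cos φ₁ cos φ₂ cos Δλ,  σ = 0.6142 rad → d_gc = 3908.1 km
Rhumb line: Δψ = -0.9095, q = Δφ/Δψ = 0.3708, d_rh = R√(Δφ²+q²Δλ²) = 4270.7 km
Excess = 4270.7 − 3908.1 = 362.6 ≈ 363 km

363 km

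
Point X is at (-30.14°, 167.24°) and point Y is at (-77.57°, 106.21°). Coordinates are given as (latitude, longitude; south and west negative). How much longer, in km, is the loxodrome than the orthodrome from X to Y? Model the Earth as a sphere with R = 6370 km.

Great circle: cos σ = sin φ₁ sin φ₂ + cos φ₁ cos φ₂ cos Δλ,  σ = 0.9514 rad → d_gc = 6060.7 km
Rhumb line: Δψ = -1.6652, q = Δφ/Δψ = 0.4971, d_rh = R√(Δφ²+q²Δλ²) = 6259.7 km
Excess = 6259.7 − 6060.7 = 199.0 ≈ 199 km

199 km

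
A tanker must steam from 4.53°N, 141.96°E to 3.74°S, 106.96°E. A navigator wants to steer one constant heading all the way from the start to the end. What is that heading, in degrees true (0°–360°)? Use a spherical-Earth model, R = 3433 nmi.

Δψ = ln[tan(π/4+φ₂/2)/tan(π/4+φ₁/2)] = -0.1445
Δλ = -0.6109 rad (taken the short way round)
course = atan2(Δλ, Δψ) = 256.69°

256.7°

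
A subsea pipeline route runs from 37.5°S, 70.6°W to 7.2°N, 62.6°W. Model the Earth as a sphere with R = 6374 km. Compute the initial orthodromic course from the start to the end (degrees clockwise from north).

θ = atan2( sin Δλ·cos φ₂ ,  cos φ₁ sin φ₂ − sin φ₁ cos φ₂ cos Δλ )
  = atan2(+0.1381, +0.6975) = 11.20°

11.2°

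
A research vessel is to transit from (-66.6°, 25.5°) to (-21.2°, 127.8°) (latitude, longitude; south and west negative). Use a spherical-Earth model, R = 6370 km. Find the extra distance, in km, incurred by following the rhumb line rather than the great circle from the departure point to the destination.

Great circle: cos σ = sin φ₁ sin φ₂ + cos φ₁ cos φ₂ cos Δλ,  σ = 1.3150 rad → d_gc = 8376.6 km
Rhumb line: Δψ = +1.1958, q = Δφ/Δψ = 0.6626, d_rh = R√(Δφ²+q²Δλ²) = 9070.3 km
Excess = 9070.3 − 8376.6 = 693.7 ≈ 694 km

694 km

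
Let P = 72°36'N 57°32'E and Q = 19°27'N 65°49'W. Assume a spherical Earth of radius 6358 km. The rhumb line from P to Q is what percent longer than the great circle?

Great circle: σ = 1.4073 rad → d_gc = Rσ = 8947.9 km
Rhumb: Δφ = -0.9276, Δλ = -2.1529, Δψ = -1.5310, q = Δφ/Δψ = 0.6059 → d_rh = R√(Δφ²+q²Δλ²) = 10176.9 km
Excess = (10176.9 − 8947.9) / 8947.9 = 1229.0 / 8947.9 = 13.74% ≈ 13.7%

13.7%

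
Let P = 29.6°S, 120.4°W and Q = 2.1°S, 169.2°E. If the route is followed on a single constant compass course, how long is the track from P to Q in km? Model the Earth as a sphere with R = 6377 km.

Rhumb course C = atan2(Δλ, Δψ) with Δψ = ln[tan(π/4+φ₂/2)/tan(π/4+φ₁/2)] = +0.5046, Δλ = -1.2287 → C = 292.33°
d = R·|Δφ| / |cos C| = 6377·0.47997 / 0.37989 = 8057 km

8057 km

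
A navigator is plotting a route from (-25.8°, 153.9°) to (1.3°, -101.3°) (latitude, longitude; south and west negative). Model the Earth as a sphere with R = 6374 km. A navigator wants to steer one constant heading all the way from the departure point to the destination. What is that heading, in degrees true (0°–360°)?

75.0°

Meridional parts: M(φ₁)=-0.4663, M(φ₂)=+0.0227 → ΔM = +0.4890;  Δλ = +1.8291 rad
tan C = Δλ / ΔM = +3.7403 → C = 75.03°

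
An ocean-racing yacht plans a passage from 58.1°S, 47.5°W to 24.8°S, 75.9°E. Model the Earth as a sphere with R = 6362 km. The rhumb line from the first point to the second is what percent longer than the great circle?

12.2%

Great circle: σ = 1.4786 rad → d_gc = Rσ = 9407.1 km
Rhumb: Δφ = +0.5812, Δλ = +2.1537, Δψ = +0.8054, q = Δφ/Δψ = 0.7216 → d_rh = R√(Δφ²+q²Δλ²) = 10556.1 km
Excess = (10556.1 − 9407.1) / 9407.1 = 1149.0 / 9407.1 = 12.21% ≈ 12.2%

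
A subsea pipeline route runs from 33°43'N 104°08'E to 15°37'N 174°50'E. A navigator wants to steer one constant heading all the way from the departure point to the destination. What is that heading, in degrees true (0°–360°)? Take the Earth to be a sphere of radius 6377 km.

105.8°

Meridional parts: M(φ₁)=+0.6257, M(φ₂)=+0.2760 → ΔM = -0.3497;  Δλ = +1.2339 rad
tan C = Δλ / ΔM = -3.5286 → C = 105.82°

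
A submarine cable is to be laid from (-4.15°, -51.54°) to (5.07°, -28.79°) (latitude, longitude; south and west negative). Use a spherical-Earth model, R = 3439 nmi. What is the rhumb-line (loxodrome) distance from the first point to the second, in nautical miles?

1472 nmi

Δψ = ln[tan(π/4+φ₂/2)/tan(π/4+φ₁/2)] = +0.1611;  Δφ = +0.1609 rad,  Δλ = +0.3971 rad
q = Δφ/Δψ = 0.9989
d = R·√(Δφ² + q²Δλ²) = 3439·0.42802 = 1472 nmi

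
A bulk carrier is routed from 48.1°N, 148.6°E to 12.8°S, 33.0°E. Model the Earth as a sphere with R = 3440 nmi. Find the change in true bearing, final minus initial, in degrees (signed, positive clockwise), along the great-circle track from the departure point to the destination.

At departure: θ₁ = atan2(sin Δλ cos φ₂, cos φ₁ sin φ₂ − sin φ₁ cos φ₂ cos Δλ) = 280.67°
At arrival: θ₂ = atan2(sin Δλ cos φ₁, −cos φ₂ sin φ₁ + sin φ₂ cos φ₁ cos Δλ) = 222.30°
Δθ = θ₂ − θ₁ = -58.4°

-58.4°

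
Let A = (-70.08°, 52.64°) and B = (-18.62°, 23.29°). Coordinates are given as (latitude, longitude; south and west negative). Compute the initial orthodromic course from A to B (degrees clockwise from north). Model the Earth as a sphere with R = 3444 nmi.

N = sin Δλ·cos φ₂ = -0.4645;  D = cos φ₁ sin φ₂ − sin φ₁ cos φ₂ cos Δλ = +0.6678
initial course = atan2(N, D) = 325.18°

325.2°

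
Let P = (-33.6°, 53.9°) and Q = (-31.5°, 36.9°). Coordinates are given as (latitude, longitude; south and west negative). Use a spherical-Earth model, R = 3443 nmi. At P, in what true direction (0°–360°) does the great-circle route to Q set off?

N = sin Δλ·cos φ₂ = -0.2493;  D = cos φ₁ sin φ₂ − sin φ₁ cos φ₂ cos Δλ = +0.0160
initial course = atan2(N, D) = 273.68°

273.7°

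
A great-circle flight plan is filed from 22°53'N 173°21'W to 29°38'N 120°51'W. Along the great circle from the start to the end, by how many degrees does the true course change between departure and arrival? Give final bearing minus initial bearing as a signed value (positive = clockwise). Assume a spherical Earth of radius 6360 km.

+24.7°

Initial bearing θ₁ = atan2(sin Δλ cos φ₂, cos φ₁ sin φ₂ − sin φ₁ cos φ₂ cos Δλ) = 70.09°
Final bearing θ₂ = (initial bearing from the destination back to the start) + 180° = 94.75°
Δθ = θ₂ − θ₁ = +24.7°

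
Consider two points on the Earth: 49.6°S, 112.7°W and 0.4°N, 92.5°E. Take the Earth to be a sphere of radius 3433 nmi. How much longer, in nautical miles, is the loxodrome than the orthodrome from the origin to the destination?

Great circle: cos σ = sin φ₁ sin φ₂ + cos φ₁ cos φ₂ cos Δλ,  σ = 2.2040 rad → d_gc = 7566.4 nmi
Rhumb line: Δψ = +1.0068, q = Δφ/Δψ = 0.8667, d_rh = R√(Δφ²+q²Δλ²) = 8579.1 nmi
Excess = 8579.1 − 7566.4 = 1012.7 ≈ 1013 nmi

1013 nmi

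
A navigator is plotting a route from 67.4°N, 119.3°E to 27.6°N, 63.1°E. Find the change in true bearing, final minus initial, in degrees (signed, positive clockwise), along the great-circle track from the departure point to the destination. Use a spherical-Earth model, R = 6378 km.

Initial bearing θ₁ = atan2(sin Δλ cos φ₂, cos φ₁ sin φ₂ − sin φ₁ cos φ₂ cos Δλ) = 249.38°
Final bearing θ₂ = (initial bearing from the destination back to the start) + 180° = 203.95°
Δθ = θ₂ − θ₁ = -45.4°

-45.4°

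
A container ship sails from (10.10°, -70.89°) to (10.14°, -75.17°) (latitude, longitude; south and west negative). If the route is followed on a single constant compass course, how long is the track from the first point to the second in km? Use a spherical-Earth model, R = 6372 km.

Δψ = ln[tan(π/4+φ₂/2)/tan(π/4+φ₁/2)] = +0.0007;  Δφ = +0.0007 rad,  Δλ = -0.0747 rad
q = Δφ/Δψ = 0.9844
d = R·√(Δφ² + q²Δλ²) = 6372·0.07354 = 469 km

469 km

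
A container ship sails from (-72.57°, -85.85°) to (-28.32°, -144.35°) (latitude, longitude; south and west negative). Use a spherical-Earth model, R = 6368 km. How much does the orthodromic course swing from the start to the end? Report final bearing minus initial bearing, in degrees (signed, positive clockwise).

Initial bearing θ₁ = atan2(sin Δλ cos φ₂, cos φ₁ sin φ₂ − sin φ₁ cos φ₂ cos Δλ) = 291.57°
Final bearing θ₂ = (initial bearing from the destination back to the start) + 180° = 341.55°
Δθ = θ₂ − θ₁ = +50.0°

+50.0°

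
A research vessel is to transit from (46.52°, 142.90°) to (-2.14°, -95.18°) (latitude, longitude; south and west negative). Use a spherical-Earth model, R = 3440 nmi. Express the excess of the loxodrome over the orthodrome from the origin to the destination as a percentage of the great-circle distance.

5.0%

Great circle: σ = 1.9721 rad → d_gc = Rσ = 6784.2 nmi
Rhumb: Δφ = -0.8493, Δλ = +2.1279, Δψ = -0.9568, q = Δφ/Δψ = 0.8877 → d_rh = R√(Δφ²+q²Δλ²) = 7124.2 nmi
Excess = (7124.2 − 6784.2) / 6784.2 = 340.0 / 6784.2 = 5.01% ≈ 5.0%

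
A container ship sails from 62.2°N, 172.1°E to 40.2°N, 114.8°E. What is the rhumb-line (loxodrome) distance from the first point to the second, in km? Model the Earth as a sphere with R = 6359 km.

4586 km

Rhumb course C = atan2(Δλ, Δψ) with Δψ = ln[tan(π/4+φ₂/2)/tan(π/4+φ₁/2)] = -0.6290, Δλ = -1.0001 → C = 237.83°
d = R·|Δφ| / |cos C| = 6359·0.38397 / 0.53239 = 4586 km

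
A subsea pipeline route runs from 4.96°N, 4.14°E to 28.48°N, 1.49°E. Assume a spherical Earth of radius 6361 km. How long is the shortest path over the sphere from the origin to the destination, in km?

cos σ = sin φ₁ sin φ₂ + cos φ₁ cos φ₂ cos Δλ
      = sin(4.96°)sin(28.48°) + cos(4.96°)cos(28.48°)cos(-2.65°) = 0.9160
σ = 23.654° → d = Rσ = 6361·0.41284 = 2626 km

2626 km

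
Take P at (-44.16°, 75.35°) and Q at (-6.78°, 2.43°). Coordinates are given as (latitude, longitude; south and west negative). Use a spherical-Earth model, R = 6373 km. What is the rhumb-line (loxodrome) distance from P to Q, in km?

Rhumb course C = atan2(Δλ, Δψ) with Δψ = ln[tan(π/4+φ₂/2)/tan(π/4+φ₁/2)] = +0.7422, Δλ = -1.2727 → C = 300.25°
d = R·|Δφ| / |cos C| = 6373·0.65240 / 0.50376 = 8254 km

8254 km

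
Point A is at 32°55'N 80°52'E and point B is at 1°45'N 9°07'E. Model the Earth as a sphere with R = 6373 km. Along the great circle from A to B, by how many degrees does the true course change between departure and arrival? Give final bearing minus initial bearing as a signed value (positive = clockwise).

-25.2°

At departure: θ₁ = atan2(sin Δλ cos φ₂, cos φ₁ sin φ₂ − sin φ₁ cos φ₂ cos Δλ) = 261.35°
At arrival: θ₂ = atan2(sin Δλ cos φ₁, −cos φ₂ sin φ₁ + sin φ₂ cos φ₁ cos Δλ) = 236.13°
Δθ = θ₂ − θ₁ = -25.2°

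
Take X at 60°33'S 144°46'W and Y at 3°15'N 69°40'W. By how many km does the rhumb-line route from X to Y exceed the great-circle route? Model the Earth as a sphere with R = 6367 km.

Great circle: cos σ = sin φ₁ sin φ₂ + cos φ₁ cos φ₂ cos Δλ,  σ = 1.4939 rad → d_gc = 9511.5 km
Rhumb line: Δψ = +1.3931, q = Δφ/Δψ = 0.7993, d_rh = R√(Δφ²+q²Δλ²) = 9734.7 km
Excess = 9734.7 − 9511.5 = 223.2 ≈ 223 km

223 km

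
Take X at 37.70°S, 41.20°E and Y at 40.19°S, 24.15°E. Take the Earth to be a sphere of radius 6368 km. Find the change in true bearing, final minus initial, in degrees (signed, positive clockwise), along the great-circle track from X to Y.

At departure: θ₁ = atan2(sin Δλ cos φ₂, cos φ₁ sin φ₂ − sin φ₁ cos φ₂ cos Δλ) = 254.06°
At arrival: θ₂ = atan2(sin Δλ cos φ₁, −cos φ₂ sin φ₁ + sin φ₂ cos φ₁ cos Δλ) = 264.83°
Δθ = θ₂ − θ₁ = +10.8°

+10.8°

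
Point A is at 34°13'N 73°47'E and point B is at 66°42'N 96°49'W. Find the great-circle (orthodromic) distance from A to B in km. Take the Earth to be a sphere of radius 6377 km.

8773 km

Haversine: a = sin²(Δφ/2)+cos φ₁ cos φ₂ sin²(Δλ/2) = 0.40311;  σ = 2·atan2(√a,√(1−a))
σ = 78.827° → d = Rσ = 6377·1.37579 = 8773 km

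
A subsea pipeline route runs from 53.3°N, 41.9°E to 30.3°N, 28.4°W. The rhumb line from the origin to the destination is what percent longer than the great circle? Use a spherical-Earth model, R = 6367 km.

Great circle: σ = 0.9540 rad → d_gc = Rσ = 6073.9 km
Rhumb: Δφ = -0.4014, Δλ = -1.2270, Δψ = -0.5482, q = Δφ/Δψ = 0.7323 → d_rh = R√(Δφ²+q²Δλ²) = 6265.5 km
Excess = (6265.5 − 6073.9) / 6073.9 = 191.6 / 6073.9 = 3.154% ≈ 3.2%

3.2%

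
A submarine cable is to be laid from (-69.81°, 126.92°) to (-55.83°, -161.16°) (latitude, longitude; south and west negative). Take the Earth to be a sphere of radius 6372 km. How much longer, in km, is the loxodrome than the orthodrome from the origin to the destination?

205 km

Great circle: cos σ = sin φ₁ sin φ₂ + cos φ₁ cos φ₂ cos Δλ,  σ = 0.5796 rad → d_gc = 3693.1 km
Rhumb line: Δψ = +0.5460, q = Δφ/Δψ = 0.4469, d_rh = R√(Δφ²+q²Δλ²) = 3897.8 km
Excess = 3897.8 − 3693.1 = 204.7 ≈ 205 km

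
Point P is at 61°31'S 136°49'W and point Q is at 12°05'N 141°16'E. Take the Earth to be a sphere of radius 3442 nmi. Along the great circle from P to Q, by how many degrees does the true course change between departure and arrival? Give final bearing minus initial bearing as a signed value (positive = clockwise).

+48.8°

At departure: θ₁ = atan2(sin Δλ cos φ₂, cos φ₁ sin φ₂ − sin φ₁ cos φ₂ cos Δλ) = 282.84°
At arrival: θ₂ = atan2(sin Δλ cos φ₁, −cos φ₂ sin φ₁ + sin φ₂ cos φ₁ cos Δλ) = 331.61°
Δθ = θ₂ − θ₁ = +48.8°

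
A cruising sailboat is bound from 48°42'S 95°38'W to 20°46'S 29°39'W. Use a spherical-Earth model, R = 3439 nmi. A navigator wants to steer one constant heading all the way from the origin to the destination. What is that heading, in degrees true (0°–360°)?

62.3°

Δψ = ln[tan(π/4+φ₂/2)/tan(π/4+φ₁/2)] = +0.6052
Δλ = +1.1516 rad (taken the short way round)
course = atan2(Δλ, Δψ) = 62.28°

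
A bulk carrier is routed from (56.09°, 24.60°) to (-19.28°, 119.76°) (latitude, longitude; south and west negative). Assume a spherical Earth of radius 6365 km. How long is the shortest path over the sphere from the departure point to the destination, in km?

Haversine: a = sin²(Δφ/2)+cos φ₁ cos φ₂ sin²(Δλ/2) = 0.66069;  σ = 2·atan2(√a,√(1−a))
σ = 108.747° → d = Rσ = 6365·1.89799 = 12081 km

12081 km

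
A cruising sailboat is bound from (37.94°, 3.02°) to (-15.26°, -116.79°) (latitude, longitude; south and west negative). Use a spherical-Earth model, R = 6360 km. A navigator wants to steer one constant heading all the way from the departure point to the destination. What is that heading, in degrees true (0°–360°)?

Meridional parts: M(φ₁)=+0.7167, M(φ₂)=-0.2695 → ΔM = -0.9862;  Δλ = -2.0911 rad
tan C = Δλ / ΔM = +2.1203 → C = 244.75°

244.8°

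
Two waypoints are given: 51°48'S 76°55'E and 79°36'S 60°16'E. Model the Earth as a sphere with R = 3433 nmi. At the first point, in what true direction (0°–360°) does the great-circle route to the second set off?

N = sin Δλ·cos φ₂ = -0.0517;  D = cos φ₁ sin φ₂ − sin φ₁ cos φ₂ cos Δλ = -0.4723
initial course = atan2(N, D) = 186.25°

186.2°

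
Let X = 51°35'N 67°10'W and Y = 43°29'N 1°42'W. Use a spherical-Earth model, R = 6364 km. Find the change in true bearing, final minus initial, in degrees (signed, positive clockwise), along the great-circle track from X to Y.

At departure: θ₁ = atan2(sin Δλ cos φ₂, cos φ₁ sin φ₂ − sin φ₁ cos φ₂ cos Δλ) = 73.82°
At arrival: θ₂ = atan2(sin Δλ cos φ₁, −cos φ₂ sin φ₁ + sin φ₂ cos φ₁ cos Δλ) = 124.67°
Δθ = θ₂ − θ₁ = +50.8°

+50.8°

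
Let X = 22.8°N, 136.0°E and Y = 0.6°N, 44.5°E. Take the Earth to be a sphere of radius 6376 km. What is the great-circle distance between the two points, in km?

10143 km

Haversine: a = sin²(Δφ/2)+cos φ₁ cos φ₂ sin²(Δλ/2) = 0.51004;  σ = 2·atan2(√a,√(1−a))
σ = 91.150° → d = Rσ = 6376·1.59087 = 10143 km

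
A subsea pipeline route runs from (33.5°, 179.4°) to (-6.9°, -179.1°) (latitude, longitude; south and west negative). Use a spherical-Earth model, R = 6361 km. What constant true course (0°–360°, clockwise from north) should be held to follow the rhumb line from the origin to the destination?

Δψ = ln[tan(π/4+φ₂/2)/tan(π/4+φ₁/2)] = -0.7419
Δλ = +0.0262 rad (taken the short way round)
course = atan2(Δλ, Δψ) = 177.98°

178.0°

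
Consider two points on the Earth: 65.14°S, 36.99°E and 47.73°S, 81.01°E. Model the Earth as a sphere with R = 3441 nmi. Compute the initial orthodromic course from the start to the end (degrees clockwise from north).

θ = atan2( sin Δλ·cos φ₂ ,  cos φ₁ sin φ₂ − sin φ₁ cos φ₂ cos Δλ )
  = atan2(+0.4674, +0.1278) = 74.71°

74.7°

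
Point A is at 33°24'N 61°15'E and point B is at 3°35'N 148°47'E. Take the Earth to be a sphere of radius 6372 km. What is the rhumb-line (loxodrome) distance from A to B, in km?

Rhumb course C = atan2(Δλ, Δψ) with Δψ = ln[tan(π/4+φ₂/2)/tan(π/4+φ₁/2)] = -0.5565, Δλ = +1.5277 → C = 110.01°
d = R·|Δφ| / |cos C| = 6372·0.52040 / 0.34226 = 9689 km

9689 km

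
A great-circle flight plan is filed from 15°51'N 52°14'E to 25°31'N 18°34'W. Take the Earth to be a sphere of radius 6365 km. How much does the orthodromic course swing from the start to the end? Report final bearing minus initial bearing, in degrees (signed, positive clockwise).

-28.3°

Initial bearing θ₁ = atan2(sin Δλ cos φ₂, cos φ₁ sin φ₂ − sin φ₁ cos φ₂ cos Δλ) = 291.36°
Final bearing θ₂ = (initial bearing from the destination back to the start) + 180° = 263.08°
Δθ = θ₂ − θ₁ = -28.3°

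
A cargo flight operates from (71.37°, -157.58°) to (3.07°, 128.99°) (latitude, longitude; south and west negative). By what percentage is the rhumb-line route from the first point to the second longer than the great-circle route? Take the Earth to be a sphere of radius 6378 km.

Great circle: σ = 1.4286 rad → d_gc = Rσ = 9111.6 km
Rhumb: Δφ = -1.1921, Δλ = -1.2816, Δψ = -1.7541, q = Δφ/Δψ = 0.6796 → d_rh = R√(Δφ²+q²Δλ²) = 9416.0 km
Excess = (9416.0 − 9111.6) / 9111.6 = 304.4 / 9111.6 = 3.34% ≈ 3.3%

3.3%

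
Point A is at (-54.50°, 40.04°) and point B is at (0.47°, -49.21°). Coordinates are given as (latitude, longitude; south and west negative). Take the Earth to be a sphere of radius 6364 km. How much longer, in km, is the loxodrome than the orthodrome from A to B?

Great circle: cos σ = sin φ₁ sin φ₂ + cos φ₁ cos φ₂ cos Δλ,  σ = 1.5699 rad → d_gc = 9990.7 km
Rhumb line: Δψ = +1.1473, q = Δφ/Δψ = 0.8362, d_rh = R√(Δφ²+q²Δλ²) = 10295.5 km
Excess = 10295.5 − 9990.7 = 304.8 ≈ 305 km

305 km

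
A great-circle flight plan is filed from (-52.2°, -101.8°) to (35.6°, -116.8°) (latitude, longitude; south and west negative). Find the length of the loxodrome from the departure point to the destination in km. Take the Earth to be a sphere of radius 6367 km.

Δψ = ln[tan(π/4+φ₂/2)/tan(π/4+φ₁/2)] = +1.7375;  Δφ = +1.5324 rad,  Δλ = -0.2618 rad
q = Δφ/Δψ = 0.8820
d = R·√(Δφ² + q²Δλ²) = 6367·1.54970 = 9867 km

9867 km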